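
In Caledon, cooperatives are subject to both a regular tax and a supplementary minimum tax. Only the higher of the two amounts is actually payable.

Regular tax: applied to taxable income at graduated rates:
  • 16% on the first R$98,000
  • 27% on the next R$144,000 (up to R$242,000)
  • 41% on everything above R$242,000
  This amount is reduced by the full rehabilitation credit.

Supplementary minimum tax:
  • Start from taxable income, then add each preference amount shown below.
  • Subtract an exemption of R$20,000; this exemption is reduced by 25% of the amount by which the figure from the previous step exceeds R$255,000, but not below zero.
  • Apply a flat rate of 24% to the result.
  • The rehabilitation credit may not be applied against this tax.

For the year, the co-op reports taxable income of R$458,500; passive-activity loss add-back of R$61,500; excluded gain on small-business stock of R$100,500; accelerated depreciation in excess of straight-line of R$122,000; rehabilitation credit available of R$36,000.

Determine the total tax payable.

R$178,200

Regular tax:
  R$98,000 × 16% = R$15,680
  R$144,000 × 27% = R$38,880
  R$216,500 × 41% = R$88,765
  → R$143,325
  Less rehabilitation credit R$36,000 → R$107,325

Supplementary minimum tax:
  Adjusted income: R$458,500 + R$61,500 + R$100,500 + R$122,000 = R$742,500
  Exemption: 25% × (R$742,500 − R$255,000) = R$121,875 ≥ R$20,000, so the exemption is fully phased out
  Base: R$742,500 − R$0 = R$742,500
  R$742,500 × 24% = R$178,200

R$178,200 > R$107,325, so the supplementary minimum tax is the binding amount.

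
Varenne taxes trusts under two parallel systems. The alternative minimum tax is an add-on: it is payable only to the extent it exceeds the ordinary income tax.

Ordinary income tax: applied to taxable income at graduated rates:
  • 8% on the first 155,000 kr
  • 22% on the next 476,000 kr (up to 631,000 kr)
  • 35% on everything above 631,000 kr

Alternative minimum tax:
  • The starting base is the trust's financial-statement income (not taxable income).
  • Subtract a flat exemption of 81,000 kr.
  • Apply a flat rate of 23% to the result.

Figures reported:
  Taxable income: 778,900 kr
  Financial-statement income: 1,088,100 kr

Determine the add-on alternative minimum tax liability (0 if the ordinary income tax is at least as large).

62,748 kr

Ordinary income tax:
  155,000 kr × 8% = 12,400 kr
  476,000 kr × 22% = 104,720 kr
  147,900 kr × 35% = 51,765 kr
  → 168,885 kr

Alternative minimum tax:
  Base (financial-statement income): 1,088,100 kr
  Less exemption 81,000 kr → base 1,007,100 kr
  1,007,100 kr × 23% = 231,633 kr

Excess of alternative minimum tax over ordinary income tax: 231,633 kr − 168,885 kr = 62,748 kr.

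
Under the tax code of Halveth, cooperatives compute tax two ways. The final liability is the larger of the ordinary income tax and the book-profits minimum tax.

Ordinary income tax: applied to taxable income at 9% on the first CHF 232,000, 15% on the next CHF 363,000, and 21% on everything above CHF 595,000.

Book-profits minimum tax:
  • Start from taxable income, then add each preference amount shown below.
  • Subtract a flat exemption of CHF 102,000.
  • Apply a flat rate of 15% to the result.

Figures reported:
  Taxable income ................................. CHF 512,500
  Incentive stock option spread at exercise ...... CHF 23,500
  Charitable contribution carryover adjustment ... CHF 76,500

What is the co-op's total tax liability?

CHF 76,575

Book-profits minimum tax:
  Adjusted income: CHF 512,500 + CHF 23,500 + CHF 76,500 = CHF 612,500
  Less exemption CHF 102,000 → base CHF 510,500
  CHF 510,500 × 15% = CHF 76,575

Ordinary income tax:
  CHF 232,000 × 9% = CHF 20,880
  CHF 280,500 × 15% = CHF 42,075
  → CHF 62,955

CHF 76,575 > CHF 62,955, so the book-profits minimum tax is the binding amount.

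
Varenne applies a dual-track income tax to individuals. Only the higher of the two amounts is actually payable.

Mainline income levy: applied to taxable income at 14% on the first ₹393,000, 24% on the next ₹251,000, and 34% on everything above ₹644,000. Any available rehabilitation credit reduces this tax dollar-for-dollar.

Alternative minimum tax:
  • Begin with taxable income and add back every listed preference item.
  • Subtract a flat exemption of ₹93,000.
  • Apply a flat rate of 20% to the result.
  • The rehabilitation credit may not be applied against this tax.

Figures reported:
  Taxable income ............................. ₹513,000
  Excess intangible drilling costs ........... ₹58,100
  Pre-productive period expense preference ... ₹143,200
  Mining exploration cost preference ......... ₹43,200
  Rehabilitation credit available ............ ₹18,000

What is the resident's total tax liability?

Alternative minimum tax:
  Adjusted income: ₹513,000 + ₹58,100 + ₹143,200 + ₹43,200 = ₹757,500
  Less exemption ₹93,000 → base ₹664,500
  ₹664,500 × 20% = ₹132,900

Mainline income levy:
  ₹393,000 × 14% = ₹55,020
  ₹120,000 × 24% = ₹28,800
  → ₹83,820
  Less rehabilitation credit ₹18,000 → ₹65,820

₹132,900 > ₹65,820, so the alternative minimum tax is the binding amount.

₹132,900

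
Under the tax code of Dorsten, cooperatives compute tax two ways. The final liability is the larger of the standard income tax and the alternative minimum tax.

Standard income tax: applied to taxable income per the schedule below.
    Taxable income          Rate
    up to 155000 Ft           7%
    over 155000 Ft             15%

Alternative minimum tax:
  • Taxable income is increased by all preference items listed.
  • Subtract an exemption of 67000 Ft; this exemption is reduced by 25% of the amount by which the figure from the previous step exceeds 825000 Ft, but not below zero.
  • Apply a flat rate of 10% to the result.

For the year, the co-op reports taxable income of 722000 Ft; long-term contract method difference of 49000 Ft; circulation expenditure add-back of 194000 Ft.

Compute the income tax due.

Standard income tax:
  155000 Ft × 7% = 10850 Ft
  567000 Ft × 15% = 85050 Ft
  → 95900 Ft

Alternative minimum tax:
  Adjusted income: 722000 Ft + 49000 Ft + 194000 Ft = 965000 Ft
  Exemption: 67000 Ft − 25% × (965000 Ft − 825000 Ft) = 67000 Ft − 35000 Ft = 32000 Ft
  Base: 965000 Ft − 32000 Ft = 933000 Ft
  933000 Ft × 10% = 93300 Ft

95900 Ft > 93300 Ft, so the standard income tax governs.

95900 Ft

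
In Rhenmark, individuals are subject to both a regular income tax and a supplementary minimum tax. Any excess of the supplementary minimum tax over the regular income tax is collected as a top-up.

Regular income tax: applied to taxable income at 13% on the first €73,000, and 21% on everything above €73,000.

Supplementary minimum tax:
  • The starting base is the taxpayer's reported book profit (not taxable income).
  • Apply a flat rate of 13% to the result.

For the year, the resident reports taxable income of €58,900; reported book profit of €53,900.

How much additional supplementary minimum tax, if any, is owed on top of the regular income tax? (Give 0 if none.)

€0

Supplementary minimum tax:
  Base (reported book profit): €53,900
  €53,900 × 13% = €7,007

Regular income tax:
  €58,900 × 13% = €7,657

€7,007 ≤ €7,657, so no add-on is due.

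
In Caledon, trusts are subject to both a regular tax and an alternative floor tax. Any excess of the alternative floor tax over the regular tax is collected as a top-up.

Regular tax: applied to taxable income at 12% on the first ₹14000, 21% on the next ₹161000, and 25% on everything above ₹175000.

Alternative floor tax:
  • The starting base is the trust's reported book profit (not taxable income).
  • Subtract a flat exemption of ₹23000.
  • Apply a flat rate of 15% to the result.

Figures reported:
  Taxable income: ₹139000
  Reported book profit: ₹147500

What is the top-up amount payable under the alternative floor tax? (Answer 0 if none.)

₹0

Alternative floor tax:
  Base (reported book profit): ₹147500
  Less exemption ₹23000 → base ₹124500
  ₹124500 × 15% = ₹18675

Regular tax:
  ₹14000 × 12% = ₹1680
  ₹125000 × 21% = ₹26250
  → ₹27930

₹18675 ≤ ₹27930, so no add-on is due.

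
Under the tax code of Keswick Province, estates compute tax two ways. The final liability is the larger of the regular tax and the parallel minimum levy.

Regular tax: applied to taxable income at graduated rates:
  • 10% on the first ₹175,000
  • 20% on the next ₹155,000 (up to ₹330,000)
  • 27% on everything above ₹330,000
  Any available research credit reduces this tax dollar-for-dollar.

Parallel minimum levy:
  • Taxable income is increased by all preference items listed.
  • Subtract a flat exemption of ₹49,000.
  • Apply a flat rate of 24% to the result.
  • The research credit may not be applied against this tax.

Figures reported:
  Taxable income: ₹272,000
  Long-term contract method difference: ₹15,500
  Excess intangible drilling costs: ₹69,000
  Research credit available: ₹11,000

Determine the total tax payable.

Regular tax:
  ₹175,000 × 10% = ₹17,500
  ₹97,000 × 20% = ₹19,400
  → ₹36,900
  Less research credit ₹11,000 → ₹25,900

Parallel minimum levy:
  Adjusted income: ₹272,000 + ₹15,500 + ₹69,000 = ₹356,500
  Less exemption ₹49,000 → base ₹307,500
  ₹307,500 × 24% = ₹73,800

₹73,800 > ₹25,900, so the parallel minimum levy is the binding amount.

₹73,800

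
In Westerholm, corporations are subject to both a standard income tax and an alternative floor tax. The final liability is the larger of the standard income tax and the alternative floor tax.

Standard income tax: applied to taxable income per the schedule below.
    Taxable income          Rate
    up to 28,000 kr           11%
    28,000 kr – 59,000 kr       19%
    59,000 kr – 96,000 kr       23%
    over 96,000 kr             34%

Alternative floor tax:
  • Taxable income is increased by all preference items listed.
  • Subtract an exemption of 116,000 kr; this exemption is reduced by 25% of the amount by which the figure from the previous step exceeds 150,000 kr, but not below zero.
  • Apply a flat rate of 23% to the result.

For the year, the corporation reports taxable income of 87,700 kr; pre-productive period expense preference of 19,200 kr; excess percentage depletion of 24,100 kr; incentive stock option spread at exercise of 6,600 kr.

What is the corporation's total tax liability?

15,571 kr

Standard income tax:
  28,000 kr × 11% = 3,080 kr
  31,000 kr × 19% = 5,890 kr
  28,700 kr × 23% = 6,601 kr
  → 15,571 kr

Alternative floor tax:
  Adjusted income: 87,700 kr + 19,200 kr + 24,100 kr + 6,600 kr = 137,600 kr
  Exemption: 137,600 kr ≤ 150,000 kr, so full 116,000 kr applies
  Base: 137,600 kr − 116,000 kr = 21,600 kr
  21,600 kr × 23% = 4,968 kr

15,571 kr > 4,968 kr, so the standard income tax governs.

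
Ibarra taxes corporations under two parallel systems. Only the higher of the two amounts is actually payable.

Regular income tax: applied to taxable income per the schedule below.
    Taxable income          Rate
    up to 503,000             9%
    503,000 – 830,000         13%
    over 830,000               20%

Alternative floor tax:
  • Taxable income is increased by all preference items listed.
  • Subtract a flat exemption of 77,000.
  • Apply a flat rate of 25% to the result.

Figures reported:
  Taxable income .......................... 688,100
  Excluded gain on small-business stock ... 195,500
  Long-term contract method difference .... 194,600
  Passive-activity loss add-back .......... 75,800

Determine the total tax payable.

269,250

Regular income tax:
  503,000 × 9% = 45,270
  185,100 × 13% = 24,063
  → 69,333

Alternative floor tax:
  Adjusted income: 688,100 + 195,500 + 194,600 + 75,800 = 1,154,000
  Less exemption 77,000 → base 1,077,000
  1,077,000 × 25% = 269,250

269,250 > 69,333, so the alternative floor tax is the binding amount.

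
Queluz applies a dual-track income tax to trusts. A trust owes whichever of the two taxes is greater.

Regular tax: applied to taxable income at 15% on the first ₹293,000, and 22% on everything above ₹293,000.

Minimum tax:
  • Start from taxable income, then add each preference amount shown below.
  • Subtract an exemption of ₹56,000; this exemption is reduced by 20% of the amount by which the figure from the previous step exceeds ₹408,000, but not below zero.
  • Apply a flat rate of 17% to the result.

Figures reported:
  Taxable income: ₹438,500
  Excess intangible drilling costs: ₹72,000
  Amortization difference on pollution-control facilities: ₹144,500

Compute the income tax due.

₹110,228

Minimum tax:
  Adjusted income: ₹438,500 + ₹72,000 + ₹144,500 = ₹655,000
  Exemption: ₹56,000 − 20% × (₹655,000 − ₹408,000) = ₹56,000 − ₹49,400 = ₹6,600
  Base: ₹655,000 − ₹6,600 = ₹648,400
  ₹648,400 × 17% = ₹110,228

Regular tax:
  ₹293,000 × 15% = ₹43,950
  ₹145,500 × 22% = ₹32,010
  → ₹75,960

₹110,228 > ₹75,960, so the minimum tax is the binding amount.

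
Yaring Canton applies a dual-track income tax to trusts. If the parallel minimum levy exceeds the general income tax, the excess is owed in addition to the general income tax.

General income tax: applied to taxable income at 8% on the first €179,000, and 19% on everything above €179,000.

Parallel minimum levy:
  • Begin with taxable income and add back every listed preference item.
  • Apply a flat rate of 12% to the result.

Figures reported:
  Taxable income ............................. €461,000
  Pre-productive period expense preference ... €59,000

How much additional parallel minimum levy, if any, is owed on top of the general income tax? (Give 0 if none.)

€0

General income tax:
  €179,000 × 8% = €14,320
  €282,000 × 19% = €53,580
  → €67,900

Parallel minimum levy:
  Adjusted income: €461,000 + €59,000 = €520,000
  €520,000 × 12% = €62,400

€62,400 ≤ €67,900, so no add-on is due.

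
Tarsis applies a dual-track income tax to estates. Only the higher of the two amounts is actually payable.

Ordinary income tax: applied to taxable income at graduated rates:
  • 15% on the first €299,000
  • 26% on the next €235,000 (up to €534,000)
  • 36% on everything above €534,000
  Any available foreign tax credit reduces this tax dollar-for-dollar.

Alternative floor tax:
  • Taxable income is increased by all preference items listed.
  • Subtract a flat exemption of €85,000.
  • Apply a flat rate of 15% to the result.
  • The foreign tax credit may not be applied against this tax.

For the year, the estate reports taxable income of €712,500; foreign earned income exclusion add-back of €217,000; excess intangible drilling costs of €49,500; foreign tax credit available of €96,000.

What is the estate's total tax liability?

€134,100

Ordinary income tax:
  €299,000 × 15% = €44,850
  €235,000 × 26% = €61,100
  €178,500 × 36% = €64,260
  → €170,210
  Less foreign tax credit €96,000 → €74,210

Alternative floor tax:
  Adjusted income: €712,500 + €217,000 + €49,500 = €979,000
  Less exemption €85,000 → base €894,000
  €894,000 × 15% = €134,100

€134,100 > €74,210, so the alternative floor tax is the binding amount.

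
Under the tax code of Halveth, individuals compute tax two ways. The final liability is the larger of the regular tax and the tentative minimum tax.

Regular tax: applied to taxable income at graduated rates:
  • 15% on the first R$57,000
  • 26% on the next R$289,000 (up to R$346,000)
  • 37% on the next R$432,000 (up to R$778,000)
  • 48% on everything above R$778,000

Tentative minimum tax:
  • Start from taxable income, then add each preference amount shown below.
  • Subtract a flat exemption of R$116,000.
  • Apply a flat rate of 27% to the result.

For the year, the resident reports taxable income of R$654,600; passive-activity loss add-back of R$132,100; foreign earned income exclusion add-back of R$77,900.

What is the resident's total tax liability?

R$202,122

Regular tax:
  R$57,000 × 15% = R$8,550
  R$289,000 × 26% = R$75,140
  R$308,600 × 37% = R$114,182
  → R$197,872

Tentative minimum tax:
  Adjusted income: R$654,600 + R$132,100 + R$77,900 = R$864,600
  Less exemption R$116,000 → base R$748,600
  R$748,600 × 27% = R$202,122

R$202,122 > R$197,872, so the tentative minimum tax is the binding amount.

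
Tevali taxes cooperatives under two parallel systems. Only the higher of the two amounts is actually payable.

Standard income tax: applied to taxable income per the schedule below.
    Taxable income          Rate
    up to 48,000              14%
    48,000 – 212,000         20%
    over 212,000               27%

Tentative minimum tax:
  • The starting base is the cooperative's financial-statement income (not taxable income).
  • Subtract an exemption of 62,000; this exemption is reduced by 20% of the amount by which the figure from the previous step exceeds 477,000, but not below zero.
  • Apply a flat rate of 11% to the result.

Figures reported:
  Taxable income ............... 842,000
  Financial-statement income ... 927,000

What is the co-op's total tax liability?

Standard income tax:
  48,000 × 14% = 6,720
  164,000 × 20% = 32,800
  630,000 × 27% = 170,100
  → 209,620

Tentative minimum tax:
  Base (financial-statement income): 927,000
  Exemption: 20% × (927,000 − 477,000) = 90,000 ≥ 62,000, so the exemption is fully phased out
  Base: 927,000 − 0 = 927,000
  927,000 × 11% = 101,970

209,620 > 101,970, so the standard income tax governs.

209,620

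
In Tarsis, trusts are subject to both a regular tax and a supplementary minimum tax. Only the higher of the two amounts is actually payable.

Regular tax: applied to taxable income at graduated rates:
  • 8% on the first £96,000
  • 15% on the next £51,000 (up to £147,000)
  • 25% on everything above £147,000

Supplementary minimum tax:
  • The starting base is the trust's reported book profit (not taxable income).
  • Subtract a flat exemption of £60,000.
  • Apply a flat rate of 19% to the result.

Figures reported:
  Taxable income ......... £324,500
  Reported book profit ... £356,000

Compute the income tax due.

Regular tax:
  £96,000 × 8% = £7,680
  £51,000 × 15% = £7,650
  £177,500 × 25% = £44,375
  → £59,705

Supplementary minimum tax:
  Base (reported book profit): £356,000
  Less exemption £60,000 → base £296,000
  £296,000 × 19% = £56,240

£59,705 > £56,240, so the regular tax governs.

£59,705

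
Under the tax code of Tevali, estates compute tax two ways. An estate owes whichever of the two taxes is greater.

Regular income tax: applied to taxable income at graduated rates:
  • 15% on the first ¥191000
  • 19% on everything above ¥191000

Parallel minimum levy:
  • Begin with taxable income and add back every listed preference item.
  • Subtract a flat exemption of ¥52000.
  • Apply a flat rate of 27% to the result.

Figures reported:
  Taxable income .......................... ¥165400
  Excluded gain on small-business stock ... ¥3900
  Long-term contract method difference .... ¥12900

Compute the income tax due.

¥35154

Parallel minimum levy:
  Adjusted income: ¥165400 + ¥3900 + ¥12900 = ¥182200
  Less exemption ¥52000 → base ¥130200
  ¥130200 × 27% = ¥35154

Regular income tax:
  ¥165400 × 15% = ¥24810

¥35154 > ¥24810, so the parallel minimum levy is the binding amount.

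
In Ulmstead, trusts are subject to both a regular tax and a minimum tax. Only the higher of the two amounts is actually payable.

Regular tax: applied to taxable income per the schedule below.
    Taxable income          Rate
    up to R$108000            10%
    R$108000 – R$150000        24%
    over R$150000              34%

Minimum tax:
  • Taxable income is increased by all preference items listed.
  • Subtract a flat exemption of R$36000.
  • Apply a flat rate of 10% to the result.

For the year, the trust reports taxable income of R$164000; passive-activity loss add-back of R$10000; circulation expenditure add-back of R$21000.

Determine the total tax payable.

R$25640

Minimum tax:
  Adjusted income: R$164000 + R$10000 + R$21000 = R$195000
  Less exemption R$36000 → base R$159000
  R$159000 × 10% = R$15900

Regular tax:
  R$108000 × 10% = R$10800
  R$42000 × 24% = R$10080
  R$14000 × 34% = R$4760
  → R$25640

R$25640 > R$15900, so the regular tax governs.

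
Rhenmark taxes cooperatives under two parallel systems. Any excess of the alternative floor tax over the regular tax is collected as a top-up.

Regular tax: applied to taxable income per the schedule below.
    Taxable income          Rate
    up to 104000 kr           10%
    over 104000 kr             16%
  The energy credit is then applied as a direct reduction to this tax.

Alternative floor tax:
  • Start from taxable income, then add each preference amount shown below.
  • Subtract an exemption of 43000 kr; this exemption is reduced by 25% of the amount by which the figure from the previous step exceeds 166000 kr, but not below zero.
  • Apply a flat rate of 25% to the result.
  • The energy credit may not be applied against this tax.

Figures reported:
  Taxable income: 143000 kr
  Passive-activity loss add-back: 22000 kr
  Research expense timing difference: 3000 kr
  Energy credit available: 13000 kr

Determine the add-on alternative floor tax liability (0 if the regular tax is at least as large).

Alternative floor tax:
  Adjusted income: 143000 kr + 22000 kr + 3000 kr = 168000 kr
  Exemption: 43000 kr − 25% × (168000 kr − 166000 kr) = 43000 kr − 500 kr = 42500 kr
  Base: 168000 kr − 42500 kr = 125500 kr
  125500 kr × 25% = 31375 kr

Regular tax:
  104000 kr × 10% = 10400 kr
  39000 kr × 16% = 6240 kr
  → 16640 kr
  Less energy credit 13000 kr → 3640 kr

Excess of alternative floor tax over regular tax: 31375 kr − 3640 kr = 27735 kr.

27735 kr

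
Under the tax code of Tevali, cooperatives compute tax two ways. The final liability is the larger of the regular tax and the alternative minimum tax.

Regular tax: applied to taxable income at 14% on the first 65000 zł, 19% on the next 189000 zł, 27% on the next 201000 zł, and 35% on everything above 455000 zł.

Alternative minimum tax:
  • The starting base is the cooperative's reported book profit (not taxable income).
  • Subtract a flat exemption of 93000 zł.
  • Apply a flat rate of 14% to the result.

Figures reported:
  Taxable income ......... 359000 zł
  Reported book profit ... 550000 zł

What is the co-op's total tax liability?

Regular tax:
  65000 zł × 14% = 9100 zł
  189000 zł × 19% = 35910 zł
  105000 zł × 27% = 28350 zł
  → 73360 zł

Alternative minimum tax:
  Base (reported book profit): 550000 zł
  Less exemption 93000 zł → base 457000 zł
  457000 zł × 14% = 63980 zł

73360 zł > 63980 zł, so the regular tax governs.

73360 zł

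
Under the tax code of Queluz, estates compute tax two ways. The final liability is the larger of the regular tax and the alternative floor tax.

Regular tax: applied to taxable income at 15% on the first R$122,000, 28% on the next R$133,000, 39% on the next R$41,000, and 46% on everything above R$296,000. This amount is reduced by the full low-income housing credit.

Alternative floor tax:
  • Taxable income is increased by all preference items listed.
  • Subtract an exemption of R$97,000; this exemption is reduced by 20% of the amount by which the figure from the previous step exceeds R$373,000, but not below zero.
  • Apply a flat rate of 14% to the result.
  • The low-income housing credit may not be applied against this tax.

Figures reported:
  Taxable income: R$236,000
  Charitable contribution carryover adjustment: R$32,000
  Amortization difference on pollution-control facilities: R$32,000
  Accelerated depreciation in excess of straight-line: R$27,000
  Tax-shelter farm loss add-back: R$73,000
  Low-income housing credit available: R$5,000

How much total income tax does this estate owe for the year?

R$45,220

Alternative floor tax:
  Adjusted income: R$236,000 + R$32,000 + R$32,000 + R$27,000 + R$73,000 = R$400,000
  Exemption: R$97,000 − 20% × (R$400,000 − R$373,000) = R$97,000 − R$5,400 = R$91,600
  Base: R$400,000 − R$91,600 = R$308,400
  R$308,400 × 14% = R$43,176

Regular tax:
  R$122,000 × 15% = R$18,300
  R$114,000 × 28% = R$31,920
  → R$50,220
  Less low-income housing credit R$5,000 → R$45,220

R$45,220 > R$43,176, so the regular tax governs.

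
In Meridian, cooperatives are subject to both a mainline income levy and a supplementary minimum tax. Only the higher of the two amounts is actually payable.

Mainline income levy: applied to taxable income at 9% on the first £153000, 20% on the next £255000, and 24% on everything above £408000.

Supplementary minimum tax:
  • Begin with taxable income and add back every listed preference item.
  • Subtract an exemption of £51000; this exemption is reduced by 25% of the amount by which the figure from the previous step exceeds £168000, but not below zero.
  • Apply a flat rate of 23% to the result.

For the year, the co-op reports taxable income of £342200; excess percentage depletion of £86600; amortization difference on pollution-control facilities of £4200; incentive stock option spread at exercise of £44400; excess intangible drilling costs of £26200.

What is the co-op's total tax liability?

£115828

Supplementary minimum tax:
  Adjusted income: £342200 + £86600 + £4200 + £44400 + £26200 = £503600
  Exemption: 25% × (£503600 − £168000) = £83900 ≥ £51000, so the exemption is fully phased out
  Base: £503600 − £0 = £503600
  £503600 × 23% = £115828

Mainline income levy:
  £153000 × 9% = £13770
  £189200 × 20% = £37840
  → £51610

£115828 > £51610, so the supplementary minimum tax is the binding amount.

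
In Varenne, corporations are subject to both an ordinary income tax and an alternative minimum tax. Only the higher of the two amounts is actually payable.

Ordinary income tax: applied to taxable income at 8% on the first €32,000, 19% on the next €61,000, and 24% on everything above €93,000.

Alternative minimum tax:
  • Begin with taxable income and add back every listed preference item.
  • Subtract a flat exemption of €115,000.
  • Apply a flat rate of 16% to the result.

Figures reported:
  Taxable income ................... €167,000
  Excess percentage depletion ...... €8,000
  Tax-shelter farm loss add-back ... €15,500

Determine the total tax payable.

Ordinary income tax:
  €32,000 × 8% = €2,560
  €61,000 × 19% = €11,590
  €74,000 × 24% = €17,760
  → €31,910

Alternative minimum tax:
  Adjusted income: €167,000 + €8,000 + €15,500 = €190,500
  Less exemption €115,000 → base €75,500
  €75,500 × 16% = €12,080

€31,910 > €12,080, so the ordinary income tax governs.

€31,910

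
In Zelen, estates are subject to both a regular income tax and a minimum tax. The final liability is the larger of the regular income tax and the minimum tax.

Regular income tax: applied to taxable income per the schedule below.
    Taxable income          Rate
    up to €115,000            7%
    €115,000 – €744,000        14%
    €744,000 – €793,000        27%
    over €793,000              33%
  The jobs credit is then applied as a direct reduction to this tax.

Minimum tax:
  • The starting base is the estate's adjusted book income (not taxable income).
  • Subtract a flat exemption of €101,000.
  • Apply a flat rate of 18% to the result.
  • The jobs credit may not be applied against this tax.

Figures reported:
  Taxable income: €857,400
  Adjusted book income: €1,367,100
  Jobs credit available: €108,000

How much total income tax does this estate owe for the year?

€227,898

Regular income tax:
  €115,000 × 7% = €8,050
  €629,000 × 14% = €88,060
  €49,000 × 27% = €13,230
  €64,400 × 33% = €21,252
  → €130,592
  Less jobs credit €108,000 → €22,592

Minimum tax:
  Base (adjusted book income): €1,367,100
  Less exemption €101,000 → base €1,266,100
  €1,266,100 × 18% = €227,898

€227,898 > €22,592, so the minimum tax is the binding amount.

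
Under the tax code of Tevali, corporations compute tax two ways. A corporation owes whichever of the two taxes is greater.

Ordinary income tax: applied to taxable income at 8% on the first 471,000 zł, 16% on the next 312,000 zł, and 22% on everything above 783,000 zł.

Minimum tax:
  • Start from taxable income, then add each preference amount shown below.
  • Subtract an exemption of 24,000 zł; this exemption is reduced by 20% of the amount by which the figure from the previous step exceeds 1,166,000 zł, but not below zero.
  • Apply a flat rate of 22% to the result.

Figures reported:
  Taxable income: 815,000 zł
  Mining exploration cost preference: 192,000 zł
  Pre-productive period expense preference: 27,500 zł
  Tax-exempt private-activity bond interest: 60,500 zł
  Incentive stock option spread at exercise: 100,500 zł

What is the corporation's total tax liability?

259,028 zł

Minimum tax:
  Adjusted income: 815,000 zł + 192,000 zł + 27,500 zł + 60,500 zł + 100,500 zł = 1,195,500 zł
  Exemption: 24,000 zł − 20% × (1,195,500 zł − 1,166,000 zł) = 24,000 zł − 5,900 zł = 18,100 zł
  Base: 1,195,500 zł − 18,100 zł = 1,177,400 zł
  1,177,400 zł × 22% = 259,028 zł

Ordinary income tax:
  471,000 zł × 8% = 37,680 zł
  312,000 zł × 16% = 49,920 zł
  32,000 zł × 22% = 7,040 zł
  → 94,640 zł

259,028 zł > 94,640 zł, so the minimum tax is the binding amount.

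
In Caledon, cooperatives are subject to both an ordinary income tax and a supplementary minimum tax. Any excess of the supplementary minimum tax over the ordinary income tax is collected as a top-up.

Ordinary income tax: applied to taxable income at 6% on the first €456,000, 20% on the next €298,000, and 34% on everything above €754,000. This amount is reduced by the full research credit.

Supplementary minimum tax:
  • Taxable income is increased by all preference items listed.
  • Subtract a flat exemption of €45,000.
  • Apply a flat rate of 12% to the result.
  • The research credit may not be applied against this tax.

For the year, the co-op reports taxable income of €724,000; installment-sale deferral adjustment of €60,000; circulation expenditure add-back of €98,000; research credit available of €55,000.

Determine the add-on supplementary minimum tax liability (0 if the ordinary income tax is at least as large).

Ordinary income tax:
  €456,000 × 6% = €27,360
  €268,000 × 20% = €53,600
  → €80,960
  Less research credit €55,000 → €25,960

Supplementary minimum tax:
  Adjusted income: €724,000 + €60,000 + €98,000 = €882,000
  Less exemption €45,000 → base €837,000
  €837,000 × 12% = €100,440

Excess of supplementary minimum tax over ordinary income tax: €100,440 − €25,960 = €74,480.

€74,480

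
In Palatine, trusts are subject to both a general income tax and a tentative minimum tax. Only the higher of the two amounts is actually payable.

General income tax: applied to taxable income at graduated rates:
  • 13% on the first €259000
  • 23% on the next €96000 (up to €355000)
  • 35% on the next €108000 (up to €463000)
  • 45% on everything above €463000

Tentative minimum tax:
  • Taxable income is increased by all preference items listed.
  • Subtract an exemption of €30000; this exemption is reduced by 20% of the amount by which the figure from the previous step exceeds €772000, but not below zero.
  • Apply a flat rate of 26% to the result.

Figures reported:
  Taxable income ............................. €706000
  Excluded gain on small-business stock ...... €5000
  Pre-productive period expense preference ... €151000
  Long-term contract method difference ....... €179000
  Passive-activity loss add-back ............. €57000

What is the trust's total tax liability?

€285480

General income tax:
  €259000 × 13% = €33670
  €96000 × 23% = €22080
  €108000 × 35% = €37800
  €243000 × 45% = €109350
  → €202900

Tentative minimum tax:
  Adjusted income: €706000 + €5000 + €151000 + €179000 + €57000 = €1098000
  Exemption: 20% × (€1098000 − €772000) = €65200 ≥ €30000, so the exemption is fully phased out
  Base: €1098000 − €0 = €1098000
  €1098000 × 26% = €285480

€285480 > €202900, so the tentative minimum tax is the binding amount.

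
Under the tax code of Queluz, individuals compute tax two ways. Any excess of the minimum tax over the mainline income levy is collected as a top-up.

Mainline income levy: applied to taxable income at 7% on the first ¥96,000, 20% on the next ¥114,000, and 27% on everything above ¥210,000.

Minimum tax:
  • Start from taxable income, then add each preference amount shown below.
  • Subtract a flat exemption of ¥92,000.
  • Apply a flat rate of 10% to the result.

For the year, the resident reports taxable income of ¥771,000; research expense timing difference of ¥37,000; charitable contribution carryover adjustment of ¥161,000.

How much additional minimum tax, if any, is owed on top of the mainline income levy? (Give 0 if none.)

Minimum tax:
  Adjusted income: ¥771,000 + ¥37,000 + ¥161,000 = ¥969,000
  Less exemption ¥92,000 → base ¥877,000
  ¥877,000 × 10% = ¥87,700

Mainline income levy:
  ¥96,000 × 7% = ¥6,720
  ¥114,000 × 20% = ¥22,800
  ¥561,000 × 27% = ¥151,470
  → ¥180,990

¥87,700 ≤ ¥180,990, so no add-on is due.

¥0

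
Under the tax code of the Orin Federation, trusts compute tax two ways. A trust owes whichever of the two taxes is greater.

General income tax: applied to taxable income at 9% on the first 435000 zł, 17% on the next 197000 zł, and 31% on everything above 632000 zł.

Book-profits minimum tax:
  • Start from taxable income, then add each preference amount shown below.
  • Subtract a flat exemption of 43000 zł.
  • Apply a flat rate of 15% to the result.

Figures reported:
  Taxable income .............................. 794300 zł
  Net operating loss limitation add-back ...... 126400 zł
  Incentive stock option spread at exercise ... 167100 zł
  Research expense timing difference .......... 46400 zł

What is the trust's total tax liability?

Book-profits minimum tax:
  Adjusted income: 794300 zł + 126400 zł + 167100 zł + 46400 zł = 1134200 zł
  Less exemption 43000 zł → base 1091200 zł
  1091200 zł × 15% = 163680 zł

General income tax:
  435000 zł × 9% = 39150 zł
  197000 zł × 17% = 33490 zł
  162300 zł × 31% = 50313 zł
  → 122953 zł

163680 zł > 122953 zł, so the book-profits minimum tax is the binding amount.

163680 zł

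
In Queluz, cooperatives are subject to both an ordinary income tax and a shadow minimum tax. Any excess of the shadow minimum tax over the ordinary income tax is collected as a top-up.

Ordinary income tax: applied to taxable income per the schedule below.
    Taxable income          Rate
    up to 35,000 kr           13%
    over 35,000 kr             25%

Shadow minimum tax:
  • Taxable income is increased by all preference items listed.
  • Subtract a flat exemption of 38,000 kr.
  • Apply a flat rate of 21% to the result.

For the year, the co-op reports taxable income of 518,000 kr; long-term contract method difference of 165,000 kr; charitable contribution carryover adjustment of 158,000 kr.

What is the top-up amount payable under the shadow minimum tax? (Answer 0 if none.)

43,330 kr

Shadow minimum tax:
  Adjusted income: 518,000 kr + 165,000 kr + 158,000 kr = 841,000 kr
  Less exemption 38,000 kr → base 803,000 kr
  803,000 kr × 21% = 168,630 kr

Ordinary income tax:
  35,000 kr × 13% = 4,550 kr
  483,000 kr × 25% = 120,750 kr
  → 125,300 kr

Excess of shadow minimum tax over ordinary income tax: 168,630 kr − 125,300 kr = 43,330 kr.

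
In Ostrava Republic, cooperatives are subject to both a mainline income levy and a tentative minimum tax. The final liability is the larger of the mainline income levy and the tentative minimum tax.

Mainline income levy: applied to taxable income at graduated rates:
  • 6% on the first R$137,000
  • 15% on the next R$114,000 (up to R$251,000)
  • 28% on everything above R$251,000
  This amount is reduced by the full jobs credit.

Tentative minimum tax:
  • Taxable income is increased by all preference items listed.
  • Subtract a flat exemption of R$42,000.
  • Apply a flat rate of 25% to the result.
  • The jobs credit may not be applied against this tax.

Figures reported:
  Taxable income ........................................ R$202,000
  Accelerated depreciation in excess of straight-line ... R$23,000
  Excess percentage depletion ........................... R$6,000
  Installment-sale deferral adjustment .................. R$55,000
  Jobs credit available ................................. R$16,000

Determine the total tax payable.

Tentative minimum tax:
  Adjusted income: R$202,000 + R$23,000 + R$6,000 + R$55,000 = R$286,000
  Less exemption R$42,000 → base R$244,000
  R$244,000 × 25% = R$61,000

Mainline income levy:
  R$137,000 × 6% = R$8,220
  R$65,000 × 15% = R$9,750
  → R$17,970
  Less jobs credit R$16,000 → R$1,970

R$61,000 > R$1,970, so the tentative minimum tax is the binding amount.

R$61,000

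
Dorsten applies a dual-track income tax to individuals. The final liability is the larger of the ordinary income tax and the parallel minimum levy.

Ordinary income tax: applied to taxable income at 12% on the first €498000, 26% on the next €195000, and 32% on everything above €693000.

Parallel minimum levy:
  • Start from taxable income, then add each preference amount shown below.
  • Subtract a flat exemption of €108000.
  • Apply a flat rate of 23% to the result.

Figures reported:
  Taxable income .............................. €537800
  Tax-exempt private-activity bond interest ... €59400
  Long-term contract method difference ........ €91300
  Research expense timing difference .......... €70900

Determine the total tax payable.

€149822

Parallel minimum levy:
  Adjusted income: €537800 + €59400 + €91300 + €70900 = €759400
  Less exemption €108000 → base €651400
  €651400 × 23% = €149822

Ordinary income tax:
  €498000 × 12% = €59760
  €39800 × 26% = €10348
  → €70108

€149822 > €70108, so the parallel minimum levy is the binding amount.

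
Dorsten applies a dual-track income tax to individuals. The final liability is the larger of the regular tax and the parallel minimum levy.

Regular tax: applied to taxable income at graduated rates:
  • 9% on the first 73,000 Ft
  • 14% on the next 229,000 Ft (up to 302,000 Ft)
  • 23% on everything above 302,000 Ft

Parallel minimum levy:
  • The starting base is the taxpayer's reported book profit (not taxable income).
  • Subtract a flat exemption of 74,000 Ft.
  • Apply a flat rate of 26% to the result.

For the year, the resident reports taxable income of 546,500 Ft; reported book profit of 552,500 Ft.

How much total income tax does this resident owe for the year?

124,410 Ft

Regular tax:
  73,000 Ft × 9% = 6,570 Ft
  229,000 Ft × 14% = 32,060 Ft
  244,500 Ft × 23% = 56,235 Ft
  → 94,865 Ft

Parallel minimum levy:
  Base (reported book profit): 552,500 Ft
  Less exemption 74,000 Ft → base 478,500 Ft
  478,500 Ft × 26% = 124,410 Ft

124,410 Ft > 94,865 Ft, so the parallel minimum levy is the binding amount.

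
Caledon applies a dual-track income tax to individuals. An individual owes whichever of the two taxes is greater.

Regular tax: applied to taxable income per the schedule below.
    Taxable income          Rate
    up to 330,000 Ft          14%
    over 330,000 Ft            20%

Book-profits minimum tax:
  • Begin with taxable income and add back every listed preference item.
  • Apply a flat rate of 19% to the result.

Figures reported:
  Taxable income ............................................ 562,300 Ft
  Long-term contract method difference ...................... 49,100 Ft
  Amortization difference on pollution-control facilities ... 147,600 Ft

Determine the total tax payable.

144,210 Ft

Regular tax:
  330,000 Ft × 14% = 46,200 Ft
  232,300 Ft × 20% = 46,460 Ft
  → 92,660 Ft

Book-profits minimum tax:
  Adjusted income: 562,300 Ft + 49,100 Ft + 147,600 Ft = 759,000 Ft
  759,000 Ft × 19% = 144,210 Ft

144,210 Ft > 92,660 Ft, so the book-profits minimum tax is the binding amount.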